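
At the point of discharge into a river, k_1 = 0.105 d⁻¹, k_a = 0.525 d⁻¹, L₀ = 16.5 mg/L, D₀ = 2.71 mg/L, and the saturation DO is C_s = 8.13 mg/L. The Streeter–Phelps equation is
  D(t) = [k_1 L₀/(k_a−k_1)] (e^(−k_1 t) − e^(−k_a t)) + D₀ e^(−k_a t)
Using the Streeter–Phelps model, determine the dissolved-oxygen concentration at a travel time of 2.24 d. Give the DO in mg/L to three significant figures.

DO ≈ 5.31 mg/L

k_1 L₀/(k_a−k_1) = 0.105×16.5/(0.525−0.105) = 1.732/0.4200 = 4.125 mg/L.
e^(−k_1 t) = e^(−0.105×2.240) = 0.7904; e^(−k_a t) = e^(−0.525×2.240) = 0.3085.
D = 4.125 × (0.7904 − 0.3085) + 2.71 × 0.3085 = 1.988 + 0.8361 = 2.824 mg/L.
DO = C_s − D = 8.13 − 2.824 = 5.306 mg/L.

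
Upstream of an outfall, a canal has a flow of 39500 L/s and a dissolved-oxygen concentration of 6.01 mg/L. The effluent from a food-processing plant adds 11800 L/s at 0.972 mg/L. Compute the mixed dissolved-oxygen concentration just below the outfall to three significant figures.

4.85 mg/L

Flow-weighted mixing: C = (Q_r C_r + Q_w C_w)/(Q_r + Q_w)
= (39500×6.01 + 11800×0.972)/(39500 + 11800) = 248900/51300 = 4.851 mg/L.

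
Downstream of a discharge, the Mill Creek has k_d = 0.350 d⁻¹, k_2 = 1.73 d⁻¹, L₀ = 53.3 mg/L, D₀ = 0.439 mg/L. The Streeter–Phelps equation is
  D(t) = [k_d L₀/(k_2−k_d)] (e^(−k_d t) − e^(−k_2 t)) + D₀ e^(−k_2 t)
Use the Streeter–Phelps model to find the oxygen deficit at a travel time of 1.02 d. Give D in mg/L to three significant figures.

k_d L₀/(k_2−k_d) = 0.350×53.3/(1.73−0.350) = 18.65/1.380 = 13.52 mg/L.
e^(−k_d t) = e^(−0.350×1.020) = 0.6998; e^(−k_2 t) = e^(−1.73×1.020) = 0.1713.
D = 13.52 × (0.6998 − 0.1713) + 0.439 × 0.1713 = 7.145 + 0.07518 = 7.220 mg/L.

D ≈ 7.22 mg/L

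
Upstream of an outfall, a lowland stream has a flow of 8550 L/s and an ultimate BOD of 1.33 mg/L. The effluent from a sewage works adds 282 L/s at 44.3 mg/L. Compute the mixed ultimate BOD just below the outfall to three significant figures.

2.70 mg/L

Flow-weighted mixing: C = (Q_r C_r + Q_w C_w)/(Q_r + Q_w)
= (8550×1.33 + 282×44.3)/(8550 + 282) = 23860/8832 = 2.702 mg/L.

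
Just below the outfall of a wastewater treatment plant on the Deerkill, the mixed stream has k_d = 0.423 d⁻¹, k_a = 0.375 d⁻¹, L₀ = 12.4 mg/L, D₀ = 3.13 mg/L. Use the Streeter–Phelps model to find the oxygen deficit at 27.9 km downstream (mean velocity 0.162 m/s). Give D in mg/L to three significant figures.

Travel time t = x/v = 27.9 km / (0.162 m/s) = 27900 m / 0.162 m/s = 172200 s = 1.993 d.
k_d L₀/(k_a−k_d) = 0.423×12.4/(0.375−0.423) = 5.245/-0.04800 = -109.3 mg/L.
e^(−k_d t) = e^(−0.423×1.993) = 0.4303; e^(−k_a t) = e^(−0.375×1.993) = 0.4736.
D = -109.3 × (0.4303 − 0.4736) + 3.13 × 0.4736 = 4.722 + 1.482 = 6.204 mg/L.

D ≈ 6.20 mg/L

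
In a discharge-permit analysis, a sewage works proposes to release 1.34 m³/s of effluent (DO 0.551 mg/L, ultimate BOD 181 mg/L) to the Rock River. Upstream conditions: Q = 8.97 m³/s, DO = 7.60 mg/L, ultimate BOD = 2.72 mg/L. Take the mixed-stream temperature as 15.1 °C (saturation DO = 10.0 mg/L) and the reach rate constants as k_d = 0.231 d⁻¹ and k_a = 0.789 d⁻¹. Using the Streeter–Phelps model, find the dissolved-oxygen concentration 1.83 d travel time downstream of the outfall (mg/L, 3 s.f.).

DO ≈ 4.72 mg/L

Mixed DO = (8.97×7.60 + 1.34×0.551)/(8.97+1.34) = 68.91/10.31 = 6.684 mg/L.
Mixed L₀ = (8.97×2.72 + 1.34×181)/(10.31) = 266.9/10.31 = 25.89 mg/L.
Initial deficit D₀ = C_s − DO₀ = 10.0 − 6.684 = 3.316 mg/L.
D(1.83) = [0.231×25.89/(0.789−0.231)](e^(−0.231×1.83) − e^(−0.789×1.83)) + 3.316 e^(−0.789×1.83)
= 10.72 × (0.6553 − 0.2360) + 3.316 × 0.2360 = 5.276 mg/L.
DO = 10.0 − 5.276 = 4.724 mg/L.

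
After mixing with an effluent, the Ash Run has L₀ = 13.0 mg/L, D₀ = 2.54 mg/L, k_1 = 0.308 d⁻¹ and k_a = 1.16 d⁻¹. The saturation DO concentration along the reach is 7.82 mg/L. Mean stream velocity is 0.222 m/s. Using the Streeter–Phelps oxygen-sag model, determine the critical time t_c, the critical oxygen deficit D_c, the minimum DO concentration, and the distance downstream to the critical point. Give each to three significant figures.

t_c = [1/(k_a−k_1)] ln[(k_a/k_1)(1 − D₀(k_a−k_1)/(k_1 L₀))]
= [1/(1.16−0.308)] ln[(1.16/0.308)(1 − 2.54×0.8520/(0.308×13.0))]
= (1/0.8520) ln[3.766 × 0.4595] = 1.174 × ln(1.731) = 1.174 × 0.5485 = 0.6438 d.
D_c = (k_1/k_a) L₀ e^(−k_1 t_c) = (0.308/1.16) × 13.0 × e^(−0.308×0.6438) = 0.2655 × 13.0 × 0.8201 = 2.831 mg/L.
Minimum DO = C_s − D_c = 7.82 − 2.831 = 4.989 mg/L.
x_c = v t_c = 0.222 m/s × 0.6438 d × 86400 s/d = 12350 m ≈ 12.3 km.

t_c ≈ 0.644 d; D_c ≈ 2.83 mg/L; min DO ≈ 4.99 mg/L; x_c ≈ 12.3 km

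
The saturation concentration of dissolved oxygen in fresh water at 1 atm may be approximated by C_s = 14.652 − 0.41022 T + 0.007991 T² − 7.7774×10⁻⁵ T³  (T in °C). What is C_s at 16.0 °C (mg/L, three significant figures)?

C_s = 14.652 − 0.41022×16.0 + 0.007991×16.0² − 7.7774×10⁻⁵×16.0³ = 9.816 mg/L.

C_s ≈ 9.82 mg/L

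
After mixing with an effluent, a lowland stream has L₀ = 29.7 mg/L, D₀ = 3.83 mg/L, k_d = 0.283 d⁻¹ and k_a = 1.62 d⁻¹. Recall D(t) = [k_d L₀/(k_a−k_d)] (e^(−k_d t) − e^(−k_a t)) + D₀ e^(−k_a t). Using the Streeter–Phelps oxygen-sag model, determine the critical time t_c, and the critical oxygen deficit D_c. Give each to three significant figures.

t_c ≈ 0.602 d; D_c ≈ 4.38 mg/L

At the critical point dD/dt = 0, so k_d L₀ e^(−k_d t) = k_a D. Substituting D(t) from the Streeter–Phelps equation and solving for t gives
t_c = ln[(k_a/k_d)(1 − D₀(k_a−k_d)/(k_d L₀))] / (k_a−k_d).
Here k_a−k_d = 1.337 d⁻¹ and 1 − D₀(k_a−k_d)/(k_d L₀) = 1 − 3.83×1.337/(0.283×29.7) = 0.3908, so
t_c = ln(5.724 × 0.3908) / 1.337 = 0.8051 / 1.337 = 0.6022 d.
D_c = (k_d/k_a) L₀ e^(−k_d t_c) = (0.283/1.62) × 29.7 × e^(−0.283×0.6022) = 0.1747 × 29.7 × 0.8433 = 4.375 mg/L.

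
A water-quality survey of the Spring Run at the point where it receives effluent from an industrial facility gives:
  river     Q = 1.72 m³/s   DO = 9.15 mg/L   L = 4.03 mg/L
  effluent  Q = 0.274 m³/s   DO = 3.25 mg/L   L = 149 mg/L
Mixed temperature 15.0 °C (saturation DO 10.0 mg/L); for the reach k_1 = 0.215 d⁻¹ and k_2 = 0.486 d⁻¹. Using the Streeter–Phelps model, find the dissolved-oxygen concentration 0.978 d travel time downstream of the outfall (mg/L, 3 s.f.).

DO ≈ 5.38 mg/L

Mixed DO = (1.72×9.15 + 0.274×3.25)/(1.72+0.274) = 16.63/1.994 = 8.339 mg/L.
Mixed L₀ = (1.72×4.03 + 0.274×149)/(1.994) = 47.76/1.994 = 23.95 mg/L.
Initial deficit D₀ = C_s − DO₀ = 10.0 − 8.339 = 1.661 mg/L.
D(0.978) = [0.215×23.95/(0.486−0.215)](e^(−0.215×0.978) − e^(−0.486×0.978)) + 1.661 e^(−0.486×0.978)
= 19.00 × (0.8104 − 0.6217) + 1.661 × 0.6217 = 4.618 mg/L.
DO = 10.0 − 4.618 = 5.382 mg/L.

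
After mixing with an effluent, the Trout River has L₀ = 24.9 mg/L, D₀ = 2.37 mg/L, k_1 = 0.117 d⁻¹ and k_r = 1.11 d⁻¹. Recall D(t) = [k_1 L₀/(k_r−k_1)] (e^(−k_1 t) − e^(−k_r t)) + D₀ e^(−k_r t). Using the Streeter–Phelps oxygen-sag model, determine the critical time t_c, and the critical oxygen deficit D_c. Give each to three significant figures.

With k_r/k_1 = 9.487 and 1 − D₀(k_r−k_1)/(k_1 L₀) = 0.1922,
t_c = ln(9.487 × 0.1922) / (1.11 − 0.117) = ln(1.823) / 0.9930 = 0.6006/0.9930 = 0.6049 d.
L(t_c) = L₀ e^(−k_1 t_c) = 24.9 × 0.9317 = 23.20 mg/L, and at the critical point k_r D_c = k_1 L, so D_c = (0.117/1.11) × 23.20 = 2.445 mg/L.

t_c ≈ 0.605 d; D_c ≈ 2.45 mg/L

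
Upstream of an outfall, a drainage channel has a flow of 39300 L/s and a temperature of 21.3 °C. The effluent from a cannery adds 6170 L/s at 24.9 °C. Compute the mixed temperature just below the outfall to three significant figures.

Flow-weighted mixing: C = (Q_r C_r + Q_w C_w)/(Q_r + Q_w)
= (39300×21.3 + 6170×24.9)/(39300 + 6170) = 990700/45470 = 21.79 °C.

21.8 °C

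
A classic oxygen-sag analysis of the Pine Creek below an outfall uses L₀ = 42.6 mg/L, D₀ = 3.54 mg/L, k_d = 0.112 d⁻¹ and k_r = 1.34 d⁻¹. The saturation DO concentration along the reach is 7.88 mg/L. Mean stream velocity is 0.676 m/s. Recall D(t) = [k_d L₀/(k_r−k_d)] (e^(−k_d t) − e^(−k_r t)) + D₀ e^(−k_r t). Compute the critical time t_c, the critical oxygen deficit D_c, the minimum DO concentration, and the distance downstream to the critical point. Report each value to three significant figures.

t_c ≈ 0.0501 d; D_c ≈ 3.54 mg/L; min DO ≈ 4.34 mg/L; x_c ≈ 2.92 km

With k_r/k_d = 11.96 and 1 − D₀(k_r−k_d)/(k_d L₀) = 0.08888,
t_c = ln(11.96 × 0.08888) / (1.34 − 0.112) = ln(1.063) / 1.228 = 0.06150/1.228 = 0.05008 d.
D_c = (k_d/k_r) L₀ e^(−k_d t_c) = (0.112/1.34) × 42.6 × e^(−0.112×0.05008) = 0.08358 × 42.6 × 0.9944 = 3.541 mg/L.
Minimum DO = C_s − D_c = 7.88 − 3.541 = 4.339 mg/L.
x_c = v t_c = 0.676 m/s × 0.05008 d × 86400 s/d = 2925 m ≈ 2.92 km.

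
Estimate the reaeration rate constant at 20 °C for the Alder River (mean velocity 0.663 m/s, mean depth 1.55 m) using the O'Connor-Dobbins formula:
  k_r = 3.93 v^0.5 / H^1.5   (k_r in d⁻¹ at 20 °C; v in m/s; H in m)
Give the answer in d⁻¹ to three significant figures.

k_r ≈ 1.66 d⁻¹

k_r = 3.93 × 0.663^0.5 / 1.55^1.5 = 3.93 × 0.8142 / 1.930 = 1.658 d⁻¹.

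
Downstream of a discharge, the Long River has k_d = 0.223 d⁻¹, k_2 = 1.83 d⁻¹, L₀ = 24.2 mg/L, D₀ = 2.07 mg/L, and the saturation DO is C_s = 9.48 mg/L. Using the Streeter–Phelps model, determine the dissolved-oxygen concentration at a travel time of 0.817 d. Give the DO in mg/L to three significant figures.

DO ≈ 6.97 mg/L

k_d L₀/(k_2−k_d) = 0.223×24.2/(1.83−0.223) = 5.397/1.607 = 3.358 mg/L.
e^(−k_d t) = e^(−0.223×0.8170) = 0.8334; e^(−k_2 t) = e^(−1.83×0.8170) = 0.2242.
D = 3.358 × (0.8334 − 0.2242) + 2.07 × 0.2242 = 2.046 + 0.4641 = 2.510 mg/L.
DO = C_s − D = 9.48 − 2.510 = 6.970 mg/L.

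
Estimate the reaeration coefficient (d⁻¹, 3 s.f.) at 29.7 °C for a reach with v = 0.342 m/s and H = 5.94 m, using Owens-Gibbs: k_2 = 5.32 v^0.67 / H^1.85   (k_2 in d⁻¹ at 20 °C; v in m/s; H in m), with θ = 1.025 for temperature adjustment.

k_2 ≈ 0.122 d⁻¹

k_2(20) = 5.32 × 0.342^0.67 / 5.94^1.85 = 5.32 × 0.4873 / 27.01 = 0.09599 d⁻¹.
k_2(29.7) = 0.09599 × 1.025^(29.7−20) = 0.09599 × 1.271 = 0.1220 d⁻¹.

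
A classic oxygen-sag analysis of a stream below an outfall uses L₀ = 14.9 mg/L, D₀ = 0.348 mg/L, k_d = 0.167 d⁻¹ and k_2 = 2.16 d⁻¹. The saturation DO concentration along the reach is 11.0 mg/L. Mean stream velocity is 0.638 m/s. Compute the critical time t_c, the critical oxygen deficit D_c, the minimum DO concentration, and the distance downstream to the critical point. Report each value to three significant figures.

t_c ≈ 1.12 d; D_c ≈ 0.955 mg/L; min DO ≈ 10.0 mg/L; x_c ≈ 61.8 km

With k_2/k_d = 12.93 and 1 − D₀(k_2−k_d)/(k_d L₀) = 0.7213,
t_c = ln(12.93 × 0.7213) / (2.16 − 0.167) = ln(9.329) / 1.993 = 2.233/1.993 = 1.120 d.
L(t_c) = L₀ e^(−k_d t_c) = 14.9 × 0.8293 = 12.36 mg/L, and at the critical point k_2 D_c = k_d L, so D_c = (0.167/2.16) × 12.36 = 0.9554 mg/L.
Minimum DO = C_s − D_c = 11.0 − 0.9554 = 10.04 mg/L.
x_c = v t_c = 0.638 m/s × 1.120 d × 86400 s/d = 61760 m ≈ 61.8 km.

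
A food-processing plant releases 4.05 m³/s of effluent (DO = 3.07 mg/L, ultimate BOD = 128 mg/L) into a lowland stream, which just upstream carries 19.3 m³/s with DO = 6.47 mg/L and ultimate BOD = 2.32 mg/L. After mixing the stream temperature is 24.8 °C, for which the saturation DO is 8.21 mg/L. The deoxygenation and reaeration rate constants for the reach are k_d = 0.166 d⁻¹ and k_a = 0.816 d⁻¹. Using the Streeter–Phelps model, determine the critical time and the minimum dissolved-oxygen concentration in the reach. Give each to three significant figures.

t_c ≈ 1.72 d; minimum DO ≈ 4.52 mg/L

Mixed DO = (19.3×6.47 + 4.05×3.07)/(19.3+4.05) = 137.3/23.35 = 5.880 mg/L.
Mixed L₀ = (19.3×2.32 + 4.05×128)/(23.35) = 563.2/23.35 = 24.12 mg/L.
Initial deficit D₀ = C_s − DO₀ = 8.21 − 5.880 = 2.330 mg/L.
t_c = (1/0.6500) ln[(0.816/0.166)(1 − 2.330×0.6500/(0.166×24.12))] = 1.538 × ln(3.056) = 1.719 d.
D_c = (0.166/0.816) × 24.12 × e^(−0.166×1.719) = 0.2034 × 24.12 × 0.7518 = 3.689 mg/L.
Minimum DO = 8.21 − 3.689 = 4.521 mg/L.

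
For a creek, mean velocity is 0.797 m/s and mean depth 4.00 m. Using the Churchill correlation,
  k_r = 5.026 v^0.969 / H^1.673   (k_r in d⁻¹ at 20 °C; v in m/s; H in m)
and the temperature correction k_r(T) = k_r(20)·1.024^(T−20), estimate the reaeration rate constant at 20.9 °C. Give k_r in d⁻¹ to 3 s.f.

k_r ≈ 0.405 d⁻¹

k_r(20) = 5.026 × 0.797^0.969 / 4.00^1.673 = 5.026 × 0.8026 / 10.17 = 0.3967 d⁻¹.
k_r(20.9) = 0.3967 × 1.024^(20.9−20) = 0.3967 × 1.022 = 0.4053 d⁻¹.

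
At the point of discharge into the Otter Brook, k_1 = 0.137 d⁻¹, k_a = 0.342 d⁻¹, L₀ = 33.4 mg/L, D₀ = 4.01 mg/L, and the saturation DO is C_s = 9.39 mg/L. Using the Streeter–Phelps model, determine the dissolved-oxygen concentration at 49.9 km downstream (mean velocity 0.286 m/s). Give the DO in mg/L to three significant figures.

DO ≈ 1.64 mg/L

Travel time t = x/v = 49.9 km / (0.286 m/s) = 49900 m / 0.286 m/s = 174500 s = 2.019 d.
k_1 L₀/(k_a−k_1) = 0.137×33.4/(0.342−0.137) = 4.576/0.2050 = 22.32 mg/L.
e^(−k_1 t) = e^(−0.137×2.019) = 0.7583; e^(−k_a t) = e^(−0.342×2.019) = 0.5013.
D = 22.32 × (0.7583 − 0.5013) + 4.01 × 0.5013 = 5.738 + 2.010 = 7.748 mg/L.
DO = C_s − D = 9.39 − 7.748 = 1.642 mg/L.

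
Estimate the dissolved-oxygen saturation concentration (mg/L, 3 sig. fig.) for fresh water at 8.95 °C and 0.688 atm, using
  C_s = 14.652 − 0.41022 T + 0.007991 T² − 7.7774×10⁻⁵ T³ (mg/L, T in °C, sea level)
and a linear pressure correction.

C_s ≈ 7.96 mg/L

At sea level: C_s = 14.652 − 0.41022×8.95 + 0.007991×8.95² − 7.7774×10⁻⁵×8.95³ = 11.56 mg/L.
Pressure correction: C_s' = 11.56 × 0.688 = 7.957 mg/L.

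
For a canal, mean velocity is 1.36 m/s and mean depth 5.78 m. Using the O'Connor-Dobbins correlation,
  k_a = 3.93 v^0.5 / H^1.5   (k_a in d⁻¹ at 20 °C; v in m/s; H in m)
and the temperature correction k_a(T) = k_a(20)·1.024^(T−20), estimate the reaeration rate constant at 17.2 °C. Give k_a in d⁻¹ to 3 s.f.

k_a(20) = 3.93 × 1.36^0.5 / 5.78^1.5 = 3.93 × 1.166 / 13.90 = 0.3298 d⁻¹.
k_a(17.2) = 0.3298 × 1.024^(17.2−20) = 0.3298 × 0.9358 = 0.3086 d⁻¹.

k_a ≈ 0.309 d⁻¹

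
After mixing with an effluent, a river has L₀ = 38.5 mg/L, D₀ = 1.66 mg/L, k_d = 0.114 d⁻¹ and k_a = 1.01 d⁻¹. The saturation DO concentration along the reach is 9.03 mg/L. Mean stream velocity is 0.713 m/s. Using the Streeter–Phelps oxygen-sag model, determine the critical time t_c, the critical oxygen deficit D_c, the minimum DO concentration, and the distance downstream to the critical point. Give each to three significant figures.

t_c ≈ 1.97 d; D_c ≈ 3.47 mg/L; min DO ≈ 5.56 mg/L; x_c ≈ 122 km

t_c = [1/(k_a−k_d)] ln[(k_a/k_d)(1 − D₀(k_a−k_d)/(k_d L₀))]
= [1/(1.01−0.114)] ln[(1.01/0.114)(1 − 1.66×0.8960/(0.114×38.5))]
= (1/0.8960) ln[8.860 × 0.6611] = 1.116 × ln(5.857) = 1.116 × 1.768 = 1.973 d.
D_c = (k_d/k_a) L₀ e^(−k_d t_c) = (0.114/1.01) × 38.5 × e^(−0.114×1.973) = 0.1129 × 38.5 × 0.7986 = 3.470 mg/L.
Minimum DO = C_s − D_c = 9.03 − 3.470 = 5.560 mg/L.
x_c = v t_c = 0.713 m/s × 1.973 d × 86400 s/d = 121500 m ≈ 122 km.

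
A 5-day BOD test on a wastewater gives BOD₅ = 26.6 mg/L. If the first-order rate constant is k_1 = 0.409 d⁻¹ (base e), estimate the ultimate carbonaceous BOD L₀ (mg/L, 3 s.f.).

L₀ ≈ 30.6 mg/L

BOD₅ = L₀(1 − e^(−5k_1)) ⇒ L₀ = BOD₅ / (1 − e^(−5×0.409))
= 26.6 / (1 − 0.1294) = 26.6 / 0.8706 = 30.55 mg/L.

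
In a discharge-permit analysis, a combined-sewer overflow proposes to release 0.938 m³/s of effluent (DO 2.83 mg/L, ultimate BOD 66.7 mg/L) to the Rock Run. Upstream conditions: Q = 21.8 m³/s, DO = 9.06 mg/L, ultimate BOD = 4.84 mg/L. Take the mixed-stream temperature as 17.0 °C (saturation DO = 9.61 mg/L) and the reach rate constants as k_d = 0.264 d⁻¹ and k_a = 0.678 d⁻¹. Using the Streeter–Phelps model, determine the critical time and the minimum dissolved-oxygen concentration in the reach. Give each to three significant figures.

t_c ≈ 1.82 d; minimum DO ≈ 7.83 mg/L

Mixed DO = (21.8×9.06 + 0.938×2.83)/(21.8+0.938) = 200.2/22.74 = 8.803 mg/L.
Mixed L₀ = (21.8×4.84 + 0.938×66.7)/(22.74) = 168.1/22.74 = 7.392 mg/L.
Initial deficit D₀ = C_s − DO₀ = 9.61 − 8.803 = 0.8070 mg/L.
t_c = (1/0.4140) ln[(0.678/0.264)(1 − 0.8070×0.4140/(0.264×7.392))] = 2.415 × ln(2.128) = 1.825 d.
D_c = (0.264/0.678) × 7.392 × e^(−0.264×1.825) = 0.3894 × 7.392 × 0.6177 = 1.778 mg/L.
Minimum DO = 9.61 − 1.778 = 7.832 mg/L.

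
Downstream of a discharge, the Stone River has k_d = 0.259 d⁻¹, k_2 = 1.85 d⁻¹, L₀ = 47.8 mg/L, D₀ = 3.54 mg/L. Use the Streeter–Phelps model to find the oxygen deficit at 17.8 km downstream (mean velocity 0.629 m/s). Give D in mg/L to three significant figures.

D ≈ 4.83 mg/L

Travel time t = x/v = 17.8 km / (0.629 m/s) = 17800 m / 0.629 m/s = 28300 s = 0.3275 d.
k_d L₀/(k_2−k_d) = 0.259×47.8/(1.85−0.259) = 12.38/1.591 = 7.781 mg/L.
e^(−k_d t) = e^(−0.259×0.3275) = 0.9187; e^(−k_2 t) = e^(−1.85×0.3275) = 0.5456.
D = 7.781 × (0.9187 − 0.5456) + 3.54 × 0.5456 = 2.903 + 1.931 = 4.835 mg/L.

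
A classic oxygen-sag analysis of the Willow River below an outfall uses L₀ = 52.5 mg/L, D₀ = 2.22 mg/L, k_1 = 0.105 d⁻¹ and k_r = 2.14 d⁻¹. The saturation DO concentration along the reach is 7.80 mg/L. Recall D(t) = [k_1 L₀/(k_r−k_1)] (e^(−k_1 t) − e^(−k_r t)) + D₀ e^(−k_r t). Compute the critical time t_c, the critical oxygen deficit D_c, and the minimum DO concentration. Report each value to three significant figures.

At the critical point dD/dt = 0, so k_1 L₀ e^(−k_1 t) = k_r D. Substituting D(t) from the Streeter–Phelps equation and solving for t gives
t_c = ln[(k_r/k_1)(1 − D₀(k_r−k_1)/(k_1 L₀))] / (k_r−k_1).
Here k_r−k_1 = 2.035 d⁻¹ and 1 − D₀(k_r−k_1)/(k_1 L₀) = 1 − 2.22×2.035/(0.105×52.5) = 0.1805, so
t_c = ln(20.38 × 0.1805) / 2.035 = 1.302 / 2.035 = 0.6400 d.
L(t_c) = L₀ e^(−k_1 t_c) = 52.5 × 0.9350 = 49.09 mg/L, and at the critical point k_r D_c = k_1 L, so D_c = (0.105/2.14) × 49.09 = 2.409 mg/L.
Minimum DO = C_s − D_c = 7.80 − 2.409 = 5.391 mg/L.

t_c ≈ 0.640 d; D_c ≈ 2.41 mg/L; min DO ≈ 5.39 mg/L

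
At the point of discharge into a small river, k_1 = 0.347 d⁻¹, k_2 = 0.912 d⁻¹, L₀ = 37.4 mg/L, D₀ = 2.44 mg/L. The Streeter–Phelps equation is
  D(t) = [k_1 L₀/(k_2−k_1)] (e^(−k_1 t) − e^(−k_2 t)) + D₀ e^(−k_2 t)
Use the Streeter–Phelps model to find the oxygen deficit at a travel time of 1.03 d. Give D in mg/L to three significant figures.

D ≈ 8.04 mg/L

k_1 L₀/(k_2−k_1) = 0.347×37.4/(0.912−0.347) = 12.98/0.5650 = 22.97 mg/L.
e^(−k_1 t) = e^(−0.347×1.030) = 0.6995; e^(−k_2 t) = e^(−0.912×1.030) = 0.3909.
D = 22.97 × (0.6995 − 0.3909) + 2.44 × 0.3909 = 7.089 + 0.9537 = 8.042 mg/L.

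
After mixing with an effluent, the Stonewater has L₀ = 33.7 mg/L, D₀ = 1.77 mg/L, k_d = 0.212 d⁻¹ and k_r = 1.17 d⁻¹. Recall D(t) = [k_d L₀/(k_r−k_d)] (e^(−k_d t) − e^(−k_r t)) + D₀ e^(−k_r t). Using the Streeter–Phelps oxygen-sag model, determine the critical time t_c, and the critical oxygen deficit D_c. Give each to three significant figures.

t_c ≈ 1.50 d; D_c ≈ 4.44 mg/L

At the critical point dD/dt = 0, so k_d L₀ e^(−k_d t) = k_r D. Substituting D(t) from the Streeter–Phelps equation and solving for t gives
t_c = ln[(k_r/k_d)(1 − D₀(k_r−k_d)/(k_d L₀))] / (k_r−k_d).
Here k_r−k_d = 0.9580 d⁻¹ and 1 − D₀(k_r−k_d)/(k_d L₀) = 1 − 1.77×0.9580/(0.212×33.7) = 0.7627, so
t_c = ln(5.519 × 0.7627) / 0.9580 = 1.437 / 0.9580 = 1.500 d.
L(t_c) = L₀ e^(−k_d t_c) = 33.7 × 0.7276 = 24.52 mg/L, and at the critical point k_r D_c = k_d L, so D_c = (0.212/1.17) × 24.52 = 4.443 mg/L.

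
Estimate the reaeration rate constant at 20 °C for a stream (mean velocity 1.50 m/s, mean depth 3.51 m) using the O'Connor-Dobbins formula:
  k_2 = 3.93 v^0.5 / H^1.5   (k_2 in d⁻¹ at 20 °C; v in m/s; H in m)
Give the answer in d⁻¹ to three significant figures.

k_2 = 3.93 × 1.50^0.5 / 3.51^1.5 = 3.93 × 1.225 / 6.576 = 0.7319 d⁻¹.

k_2 ≈ 0.732 d⁻¹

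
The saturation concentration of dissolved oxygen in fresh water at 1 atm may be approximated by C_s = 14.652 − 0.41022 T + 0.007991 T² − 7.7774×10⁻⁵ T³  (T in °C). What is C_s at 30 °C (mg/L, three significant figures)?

C_s ≈ 7.44 mg/L

C_s = 14.652 − 0.41022×30 + 0.007991×30² − 7.7774×10⁻⁵×30³ = 7.437 mg/L.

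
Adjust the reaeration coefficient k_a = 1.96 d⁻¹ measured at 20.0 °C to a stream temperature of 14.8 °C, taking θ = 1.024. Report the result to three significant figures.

k_a(T₂) = k_a(T₁) · θ^(T₂−T₁) = 1.96 × 1.024^(14.8−20.0)
= 1.96 × 1.024^-5.20 = 1.96 × 0.8840 = 1.733 d⁻¹.

k_a ≈ 1.73 d⁻¹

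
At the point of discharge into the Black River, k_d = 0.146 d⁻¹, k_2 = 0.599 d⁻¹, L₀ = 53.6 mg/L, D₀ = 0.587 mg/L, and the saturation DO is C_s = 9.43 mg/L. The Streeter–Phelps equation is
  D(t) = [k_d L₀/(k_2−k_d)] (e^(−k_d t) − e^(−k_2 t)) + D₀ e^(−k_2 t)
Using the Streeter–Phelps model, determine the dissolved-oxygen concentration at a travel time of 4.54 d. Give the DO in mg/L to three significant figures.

k_d L₀/(k_2−k_d) = 0.146×53.6/(0.599−0.146) = 7.826/0.4530 = 17.28 mg/L.
e^(−k_d t) = e^(−0.146×4.540) = 0.5154; e^(−k_2 t) = e^(−0.599×4.540) = 0.06591.
D = 17.28 × (0.5154 − 0.06591) + 0.587 × 0.06591 = 7.765 + 0.03869 = 7.803 mg/L.
DO = C_s − D = 9.43 − 7.803 = 1.627 mg/L.

DO ≈ 1.63 mg/L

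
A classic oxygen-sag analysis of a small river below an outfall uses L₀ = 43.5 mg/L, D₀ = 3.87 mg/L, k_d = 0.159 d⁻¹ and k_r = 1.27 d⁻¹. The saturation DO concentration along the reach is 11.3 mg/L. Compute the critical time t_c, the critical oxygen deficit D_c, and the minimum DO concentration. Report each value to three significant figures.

t_c ≈ 0.995 d; D_c ≈ 4.65 mg/L; min DO ≈ 6.65 mg/L

At the critical point dD/dt = 0, so k_d L₀ e^(−k_d t) = k_r D. Substituting D(t) from the Streeter–Phelps equation and solving for t gives
t_c = ln[(k_r/k_d)(1 − D₀(k_r−k_d)/(k_d L₀))] / (k_r−k_d).
Here k_r−k_d = 1.111 d⁻¹ and 1 − D₀(k_r−k_d)/(k_d L₀) = 1 − 3.87×1.111/(0.159×43.5) = 0.3784, so
t_c = ln(7.987 × 0.3784) / 1.111 = 1.106 / 1.111 = 0.9955 d.
L(t_c) = L₀ e^(−k_d t_c) = 43.5 × 0.8536 = 37.13 mg/L, and at the critical point k_r D_c = k_d L, so D_c = (0.159/1.27) × 37.13 = 4.649 mg/L.
Minimum DO = C_s − D_c = 11.3 − 4.649 = 6.651 mg/L.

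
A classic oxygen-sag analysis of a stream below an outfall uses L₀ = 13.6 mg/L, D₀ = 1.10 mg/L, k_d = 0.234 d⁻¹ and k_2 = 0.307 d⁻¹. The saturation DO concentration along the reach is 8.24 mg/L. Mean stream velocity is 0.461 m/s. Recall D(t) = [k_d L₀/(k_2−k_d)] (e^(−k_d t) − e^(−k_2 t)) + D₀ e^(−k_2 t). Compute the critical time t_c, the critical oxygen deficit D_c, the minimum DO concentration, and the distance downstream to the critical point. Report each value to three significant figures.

t_c ≈ 3.37 d; D_c ≈ 4.71 mg/L; min DO ≈ 3.53 mg/L; x_c ≈ 134 km

With k_2/k_d = 1.312 and 1 − D₀(k_2−k_d)/(k_d L₀) = 0.9748,
t_c = ln(1.312 × 0.9748) / (0.307 − 0.234) = ln(1.279) / 0.07300 = 0.2460/0.07300 = 3.369 d.
D_c = (k_d/k_2) L₀ e^(−k_d t_c) = (0.234/0.307) × 13.6 × e^(−0.234×3.369) = 0.7622 × 13.6 × 0.4545 = 4.712 mg/L.
Minimum DO = C_s − D_c = 8.24 − 4.712 = 3.528 mg/L.
x_c = v t_c = 0.461 m/s × 3.369 d × 86400 s/d = 134200 m ≈ 134 km.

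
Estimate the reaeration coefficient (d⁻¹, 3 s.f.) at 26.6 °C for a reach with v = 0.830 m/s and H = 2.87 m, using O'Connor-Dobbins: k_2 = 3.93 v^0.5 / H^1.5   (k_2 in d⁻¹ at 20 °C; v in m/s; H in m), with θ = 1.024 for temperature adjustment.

k_2(20) = 3.93 × 0.830^0.5 / 2.87^1.5 = 3.93 × 0.9110 / 4.862 = 0.7364 d⁻¹.
k_2(26.6) = 0.7364 × 1.024^(26.6−20) = 0.7364 × 1.169 = 0.8612 d⁻¹.

k_2 ≈ 0.861 d⁻¹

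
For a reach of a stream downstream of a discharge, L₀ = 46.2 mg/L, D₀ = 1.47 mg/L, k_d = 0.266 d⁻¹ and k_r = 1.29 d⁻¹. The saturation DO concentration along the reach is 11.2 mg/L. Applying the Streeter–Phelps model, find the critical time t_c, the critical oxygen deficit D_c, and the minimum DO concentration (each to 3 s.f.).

t_c = [1/(k_r−k_d)] ln[(k_r/k_d)(1 − D₀(k_r−k_d)/(k_d L₀))]
= [1/(1.29−0.266)] ln[(1.29/0.266)(1 − 1.47×1.024/(0.266×46.2))]
= (1/1.024) ln[4.850 × 0.8775] = 0.9766 × ln(4.256) = 0.9766 × 1.448 = 1.414 d.
L(t_c) = L₀ e^(−k_d t_c) = 46.2 × 0.6865 = 31.71 mg/L, and at the critical point k_r D_c = k_d L, so D_c = (0.266/1.29) × 31.71 = 6.540 mg/L.
Minimum DO = C_s − D_c = 11.2 − 6.540 = 4.660 mg/L.

t_c ≈ 1.41 d; D_c ≈ 6.54 mg/L; min DO ≈ 4.66 mg/L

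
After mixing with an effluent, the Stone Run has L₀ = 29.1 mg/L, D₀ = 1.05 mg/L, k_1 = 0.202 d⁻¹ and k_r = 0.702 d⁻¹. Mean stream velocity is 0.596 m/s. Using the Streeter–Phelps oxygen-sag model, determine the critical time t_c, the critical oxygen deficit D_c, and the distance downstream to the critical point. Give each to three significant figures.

t_c ≈ 2.30 d; D_c ≈ 5.26 mg/L; x_c ≈ 119 km

t_c = [1/(k_r−k_1)] ln[(k_r/k_1)(1 − D₀(k_r−k_1)/(k_1 L₀))]
= [1/(0.702−0.202)] ln[(0.702/0.202)(1 − 1.05×0.5000/(0.202×29.1))]
= (1/0.5000) ln[3.475 × 0.9107] = 2.000 × ln(3.165) = 2.000 × 1.152 = 2.304 d.
D_c = (k_1/k_r) L₀ e^(−k_1 t_c) = (0.202/0.702) × 29.1 × e^(−0.202×2.304) = 0.2877 × 29.1 × 0.6279 = 5.257 mg/L.
x_c = v t_c = 0.596 m/s × 2.304 d × 86400 s/d = 118700 m ≈ 119 km.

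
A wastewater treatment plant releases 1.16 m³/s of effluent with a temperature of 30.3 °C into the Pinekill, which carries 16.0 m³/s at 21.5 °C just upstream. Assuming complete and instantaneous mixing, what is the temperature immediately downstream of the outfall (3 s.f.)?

Flow-weighted mixing: C = (Q_r C_r + Q_w C_w)/(Q_r + Q_w)
= (16.0×21.5 + 1.16×30.3)/(16.0 + 1.16) = 379.1/17.16 = 22.09 °C.

22.1 °C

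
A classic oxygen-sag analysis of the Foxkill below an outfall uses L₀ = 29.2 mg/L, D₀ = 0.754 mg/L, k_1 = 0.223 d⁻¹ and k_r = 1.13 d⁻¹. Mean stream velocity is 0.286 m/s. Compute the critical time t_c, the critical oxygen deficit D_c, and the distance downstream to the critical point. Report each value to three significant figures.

t_c ≈ 1.67 d; D_c ≈ 3.97 mg/L; x_c ≈ 41.2 km

At the critical point dD/dt = 0, so k_1 L₀ e^(−k_1 t) = k_r D. Substituting D(t) from the Streeter–Phelps equation and solving for t gives
t_c = ln[(k_r/k_1)(1 − D₀(k_r−k_1)/(k_1 L₀))] / (k_r−k_1).
Here k_r−k_1 = 0.9070 d⁻¹ and 1 − D₀(k_r−k_1)/(k_1 L₀) = 1 − 0.754×0.9070/(0.223×29.2) = 0.8950, so
t_c = ln(5.067 × 0.8950) / 0.9070 = 1.512 / 0.9070 = 1.667 d.
L(t_c) = L₀ e^(−k_1 t_c) = 29.2 × 0.6896 = 20.13 mg/L, and at the critical point k_r D_c = k_1 L, so D_c = (0.223/1.13) × 20.13 = 3.974 mg/L.
x_c = v t_c = 0.286 m/s × 1.667 d × 86400 s/d = 41190 m ≈ 41.2 km.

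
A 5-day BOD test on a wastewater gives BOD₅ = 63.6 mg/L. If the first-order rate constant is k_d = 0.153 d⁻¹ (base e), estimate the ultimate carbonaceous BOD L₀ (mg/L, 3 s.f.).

L₀ ≈ 119 mg/L

BOD₅ = L₀(1 − e^(−5k_d)) ⇒ L₀ = BOD₅ / (1 − e^(−5×0.153))
= 63.6 / (1 − 0.4653) = 63.6 / 0.5347 = 119.0 mg/L.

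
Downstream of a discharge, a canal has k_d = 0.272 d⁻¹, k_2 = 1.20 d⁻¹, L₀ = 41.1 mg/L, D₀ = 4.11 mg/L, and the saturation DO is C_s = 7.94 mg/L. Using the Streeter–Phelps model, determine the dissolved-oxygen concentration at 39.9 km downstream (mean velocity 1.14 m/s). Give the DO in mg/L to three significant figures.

DO ≈ 2.03 mg/L

Travel time t = x/v = 39.9 km / (1.14 m/s) = 39900 m / 1.14 m/s = 35000 s = 0.4051 d.
k_d L₀/(k_2−k_d) = 0.272×41.1/(1.20−0.272) = 11.18/0.9280 = 12.05 mg/L.
e^(−k_d t) = e^(−0.272×0.4051) = 0.8957; e^(−k_2 t) = e^(−1.20×0.4051) = 0.6150.
D = 12.05 × (0.8957 − 0.6150) + 4.11 × 0.6150 = 3.381 + 2.528 = 5.909 mg/L.
DO = C_s − D = 7.94 − 5.909 = 2.031 mg/L.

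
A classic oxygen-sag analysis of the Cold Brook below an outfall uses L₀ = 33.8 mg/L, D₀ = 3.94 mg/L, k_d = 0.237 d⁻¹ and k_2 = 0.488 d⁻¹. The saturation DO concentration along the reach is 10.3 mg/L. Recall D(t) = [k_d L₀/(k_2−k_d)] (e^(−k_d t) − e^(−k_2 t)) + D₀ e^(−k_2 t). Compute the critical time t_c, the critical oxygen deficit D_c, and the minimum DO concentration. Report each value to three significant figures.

t_c = [1/(k_2−k_d)] ln[(k_2/k_d)(1 − D₀(k_2−k_d)/(k_d L₀))]
= [1/(0.488−0.237)] ln[(0.488/0.237)(1 − 3.94×0.2510/(0.237×33.8))]
= (1/0.2510) ln[2.059 × 0.8765] = 3.984 × ln(1.805) = 3.984 × 0.5905 = 2.353 d.
L(t_c) = L₀ e^(−k_d t_c) = 33.8 × 0.5726 = 19.35 mg/L, and at the critical point k_2 D_c = k_d L, so D_c = (0.237/0.488) × 19.35 = 9.399 mg/L.
Minimum DO = C_s − D_c = 10.3 − 9.399 = 0.9005 mg/L.

t_c ≈ 2.35 d; D_c ≈ 9.40 mg/L; min DO ≈ 0.901 mg/L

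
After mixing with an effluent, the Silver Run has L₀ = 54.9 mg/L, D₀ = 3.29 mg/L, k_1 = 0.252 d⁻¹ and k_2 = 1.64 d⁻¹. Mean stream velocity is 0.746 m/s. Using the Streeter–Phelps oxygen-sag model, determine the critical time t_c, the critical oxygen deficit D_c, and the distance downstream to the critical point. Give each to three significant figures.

At the critical point dD/dt = 0, so k_1 L₀ e^(−k_1 t) = k_2 D. Substituting D(t) from the Streeter–Phelps equation and solving for t gives
t_c = ln[(k_2/k_1)(1 − D₀(k_2−k_1)/(k_1 L₀))] / (k_2−k_1).
Here k_2−k_1 = 1.388 d⁻¹ and 1 − D₀(k_2−k_1)/(k_1 L₀) = 1 − 3.29×1.388/(0.252×54.9) = 0.6699, so
t_c = ln(6.508 × 0.6699) / 1.388 = 1.472 / 1.388 = 1.061 d.
L(t_c) = L₀ e^(−k_1 t_c) = 54.9 × 0.7654 = 42.02 mg/L, and at the critical point k_2 D_c = k_1 L, so D_c = (0.252/1.64) × 42.02 = 6.457 mg/L.
x_c = v t_c = 0.746 m/s × 1.061 d × 86400 s/d = 68380 m ≈ 68.4 km.

t_c ≈ 1.06 d; D_c ≈ 6.46 mg/L; x_c ≈ 68.4 km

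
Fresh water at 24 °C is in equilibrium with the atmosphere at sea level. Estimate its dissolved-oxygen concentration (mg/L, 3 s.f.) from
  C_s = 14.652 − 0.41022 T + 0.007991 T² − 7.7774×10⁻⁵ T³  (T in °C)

C_s = 14.652 − 0.41022×24 + 0.007991×24² − 7.7774×10⁻⁵×24³ = 8.334 mg/L.

C_s ≈ 8.33 mg/L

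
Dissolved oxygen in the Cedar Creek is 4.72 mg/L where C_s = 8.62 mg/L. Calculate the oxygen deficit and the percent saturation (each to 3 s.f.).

D = C_s − C = 8.62 − 4.72 = 3.90 mg/L.
% saturation = 4.72/8.62 × 100 = 54.8 %.

D ≈ 3.90 mg/L; 54.8 % saturation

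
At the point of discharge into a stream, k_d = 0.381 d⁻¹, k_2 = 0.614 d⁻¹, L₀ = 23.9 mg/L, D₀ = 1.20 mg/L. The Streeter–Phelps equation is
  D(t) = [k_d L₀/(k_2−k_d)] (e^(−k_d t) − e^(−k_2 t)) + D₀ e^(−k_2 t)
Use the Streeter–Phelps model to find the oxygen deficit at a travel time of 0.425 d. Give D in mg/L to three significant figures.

D ≈ 4.06 mg/L

k_d L₀/(k_2−k_d) = 0.381×23.9/(0.614−0.381) = 9.106/0.2330 = 39.08 mg/L.
e^(−k_d t) = e^(−0.381×0.4250) = 0.8505; e^(−k_2 t) = e^(−0.614×0.4250) = 0.7703.
D = 39.08 × (0.8505 − 0.7703) + 1.20 × 0.7703 = 3.134 + 0.9244 = 4.058 mg/L.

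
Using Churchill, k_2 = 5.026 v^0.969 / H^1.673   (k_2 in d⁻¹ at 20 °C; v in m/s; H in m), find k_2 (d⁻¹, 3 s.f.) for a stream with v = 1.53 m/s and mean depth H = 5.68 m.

k_2 ≈ 0.415 d⁻¹

k_2 = 5.026 × 1.53^0.969 / 5.68^1.673 = 5.026 × 1.510 / 18.28 = 0.4151 d⁻¹.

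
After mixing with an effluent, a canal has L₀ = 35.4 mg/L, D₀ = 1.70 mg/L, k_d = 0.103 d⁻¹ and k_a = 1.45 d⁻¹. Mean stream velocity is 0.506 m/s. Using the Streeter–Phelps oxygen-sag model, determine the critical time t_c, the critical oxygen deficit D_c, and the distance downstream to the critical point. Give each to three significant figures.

t_c ≈ 1.23 d; D_c ≈ 2.22 mg/L; x_c ≈ 53.7 km

With k_a/k_d = 14.08 and 1 − D₀(k_a−k_d)/(k_d L₀) = 0.3720,
t_c = ln(14.08 × 0.3720) / (1.45 − 0.103) = ln(5.237) / 1.347 = 1.656/1.347 = 1.229 d.
D_c = (k_d/k_a) L₀ e^(−k_d t_c) = (0.103/1.45) × 35.4 × e^(−0.103×1.229) = 0.07103 × 35.4 × 0.8811 = 2.216 mg/L.
x_c = v t_c = 0.506 m/s × 1.229 d × 86400 s/d = 53740 m ≈ 53.7 km.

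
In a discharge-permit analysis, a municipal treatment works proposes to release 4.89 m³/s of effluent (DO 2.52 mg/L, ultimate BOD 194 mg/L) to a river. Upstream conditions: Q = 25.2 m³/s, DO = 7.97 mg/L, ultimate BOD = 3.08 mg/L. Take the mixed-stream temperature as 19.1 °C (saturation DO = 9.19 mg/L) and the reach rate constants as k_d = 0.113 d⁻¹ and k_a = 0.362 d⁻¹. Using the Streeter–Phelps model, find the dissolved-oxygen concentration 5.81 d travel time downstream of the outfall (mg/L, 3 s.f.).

Mixed DO = (25.2×7.97 + 4.89×2.52)/(25.2+4.89) = 213.2/30.09 = 7.084 mg/L.
Mixed L₀ = (25.2×3.08 + 4.89×194)/(30.09) = 1026/30.09 = 34.11 mg/L.
Initial deficit D₀ = C_s − DO₀ = 9.19 − 7.084 = 2.106 mg/L.
D(5.81) = [0.113×34.11/(0.362−0.113)](e^(−0.113×5.81) − e^(−0.362×5.81)) + 2.106 e^(−0.362×5.81)
= 15.48 × (0.5186 − 0.1221) + 2.106 × 0.1221 = 6.395 mg/L.
DO = 9.19 − 6.395 = 2.795 mg/L.

DO ≈ 2.79 mg/L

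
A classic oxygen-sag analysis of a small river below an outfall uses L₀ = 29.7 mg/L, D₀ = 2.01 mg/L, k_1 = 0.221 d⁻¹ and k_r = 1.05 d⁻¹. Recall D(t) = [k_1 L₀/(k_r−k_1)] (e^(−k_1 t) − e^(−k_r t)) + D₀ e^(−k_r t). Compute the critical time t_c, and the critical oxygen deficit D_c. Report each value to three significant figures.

With k_r/k_1 = 4.751 and 1 − D₀(k_r−k_1)/(k_1 L₀) = 0.7461,
t_c = ln(4.751 × 0.7461) / (1.05 − 0.221) = ln(3.545) / 0.8290 = 1.266/0.8290 = 1.527 d.
L(t_c) = L₀ e^(−k_1 t_c) = 29.7 × 0.7136 = 21.20 mg/L, and at the critical point k_r D_c = k_1 L, so D_c = (0.221/1.05) × 21.20 = 4.461 mg/L.

t_c ≈ 1.53 d; D_c ≈ 4.46 mg/L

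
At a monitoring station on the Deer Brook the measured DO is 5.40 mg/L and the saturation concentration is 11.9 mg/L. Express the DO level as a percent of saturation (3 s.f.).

% saturation = C/C_s × 100 = 5.40/11.9 × 100 = 45.4 %.

45.4 % saturation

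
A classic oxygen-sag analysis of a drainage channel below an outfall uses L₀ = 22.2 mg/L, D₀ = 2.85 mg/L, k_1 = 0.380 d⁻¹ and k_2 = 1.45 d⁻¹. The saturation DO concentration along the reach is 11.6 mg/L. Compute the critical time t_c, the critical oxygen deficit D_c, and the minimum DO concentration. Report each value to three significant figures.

With k_2/k_1 = 3.816 and 1 − D₀(k_2−k_1)/(k_1 L₀) = 0.6385,
t_c = ln(3.816 × 0.6385) / (1.45 − 0.380) = ln(2.436) / 1.070 = 0.8905/1.070 = 0.8323 d.
D_c = (k_1/k_2) L₀ e^(−k_1 t_c) = (0.380/1.45) × 22.2 × e^(−0.380×0.8323) = 0.2621 × 22.2 × 0.7289 = 4.240 mg/L.
Minimum DO = C_s − D_c = 11.6 − 4.240 = 7.360 mg/L.

t_c ≈ 0.832 d; D_c ≈ 4.24 mg/L; min DO ≈ 7.36 mg/L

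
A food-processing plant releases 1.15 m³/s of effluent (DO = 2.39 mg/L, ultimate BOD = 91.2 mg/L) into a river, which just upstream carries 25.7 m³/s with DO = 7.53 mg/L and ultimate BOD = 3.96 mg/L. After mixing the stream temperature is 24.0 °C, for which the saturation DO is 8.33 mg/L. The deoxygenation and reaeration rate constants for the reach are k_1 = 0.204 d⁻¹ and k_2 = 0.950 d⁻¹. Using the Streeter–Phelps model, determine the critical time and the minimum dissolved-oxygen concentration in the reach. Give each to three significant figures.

Mixed DO = (25.7×7.53 + 1.15×2.39)/(25.7+1.15) = 196.3/26.85 = 7.310 mg/L.
Mixed L₀ = (25.7×3.96 + 1.15×91.2)/(26.85) = 206.7/26.85 = 7.697 mg/L.
Initial deficit D₀ = C_s − DO₀ = 8.33 − 7.310 = 1.020 mg/L.
t_c = (1/0.7460) ln[(0.950/0.204)(1 − 1.020×0.7460/(0.204×7.697))] = 1.340 × ln(2.400) = 1.173 d.
D_c = (0.204/0.950) × 7.697 × e^(−0.204×1.173) = 0.2147 × 7.697 × 0.7871 = 1.301 mg/L.
Minimum DO = 8.33 − 1.301 = 7.029 mg/L.

t_c ≈ 1.17 d; minimum DO ≈ 7.03 mg/L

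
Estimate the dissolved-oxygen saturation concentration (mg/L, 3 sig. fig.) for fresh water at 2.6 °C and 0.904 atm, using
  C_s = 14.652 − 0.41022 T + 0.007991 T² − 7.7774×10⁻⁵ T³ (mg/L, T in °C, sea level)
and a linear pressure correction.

C_s ≈ 12.3 mg/L

At sea level: C_s = 14.652 − 0.41022×2.6 + 0.007991×2.6² − 7.7774×10⁻⁵×2.6³ = 13.64 mg/L.
Pressure correction: C_s' = 13.64 × 0.904 = 12.33 mg/L.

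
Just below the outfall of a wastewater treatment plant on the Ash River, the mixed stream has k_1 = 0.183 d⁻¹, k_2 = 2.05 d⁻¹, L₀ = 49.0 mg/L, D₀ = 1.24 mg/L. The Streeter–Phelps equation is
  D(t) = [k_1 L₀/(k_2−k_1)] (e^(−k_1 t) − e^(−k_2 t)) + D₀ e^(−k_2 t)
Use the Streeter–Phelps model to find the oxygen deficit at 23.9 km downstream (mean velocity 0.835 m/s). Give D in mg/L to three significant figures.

D ≈ 2.71 mg/L

Travel time t = x/v = 23.9 km / (0.835 m/s) = 23900 m / 0.835 m/s = 28620 s = 0.3313 d.
k_1 L₀/(k_2−k_1) = 0.183×49.0/(2.05−0.183) = 8.967/1.867 = 4.803 mg/L.
e^(−k_1 t) = e^(−0.183×0.3313) = 0.9412; e^(−k_2 t) = e^(−2.05×0.3313) = 0.5071.
D = 4.803 × (0.9412 − 0.5071) + 1.24 × 0.5071 = 2.085 + 0.6288 = 2.714 mg/L.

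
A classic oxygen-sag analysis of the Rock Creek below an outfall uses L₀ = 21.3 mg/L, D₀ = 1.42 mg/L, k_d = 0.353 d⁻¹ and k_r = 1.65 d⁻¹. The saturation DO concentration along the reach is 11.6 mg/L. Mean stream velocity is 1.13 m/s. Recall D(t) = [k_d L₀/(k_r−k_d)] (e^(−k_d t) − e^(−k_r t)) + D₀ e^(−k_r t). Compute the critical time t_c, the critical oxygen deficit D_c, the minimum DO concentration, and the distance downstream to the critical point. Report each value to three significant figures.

At the critical point dD/dt = 0, so k_d L₀ e^(−k_d t) = k_r D. Substituting D(t) from the Streeter–Phelps equation and solving for t gives
t_c = ln[(k_r/k_d)(1 − D₀(k_r−k_d)/(k_d L₀))] / (k_r−k_d).
Here k_r−k_d = 1.297 d⁻¹ and 1 − D₀(k_r−k_d)/(k_d L₀) = 1 − 1.42×1.297/(0.353×21.3) = 0.7551, so
t_c = ln(4.674 × 0.7551) / 1.297 = 1.261 / 1.297 = 0.9723 d.
D_c = (k_d/k_r) L₀ e^(−k_d t_c) = (0.353/1.65) × 21.3 × e^(−0.353×0.9723) = 0.2139 × 21.3 × 0.7095 = 3.233 mg/L.
Minimum DO = C_s − D_c = 11.6 − 3.233 = 8.367 mg/L.
x_c = v t_c = 1.13 m/s × 0.9723 d × 86400 s/d = 94930 m ≈ 94.9 km.

t_c ≈ 0.972 d; D_c ≈ 3.23 mg/L; min DO ≈ 8.37 mg/L; x_c ≈ 94.9 km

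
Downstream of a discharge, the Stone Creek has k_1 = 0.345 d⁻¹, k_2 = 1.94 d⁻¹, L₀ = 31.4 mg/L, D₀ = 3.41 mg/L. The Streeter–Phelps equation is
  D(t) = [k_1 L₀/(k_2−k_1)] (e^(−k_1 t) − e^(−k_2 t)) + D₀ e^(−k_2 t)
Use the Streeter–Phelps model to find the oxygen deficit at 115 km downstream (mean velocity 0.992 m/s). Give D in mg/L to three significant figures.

D ≈ 4.02 mg/L

Travel time t = x/v = 115 km / (0.992 m/s) = 115000 m / 0.992 m/s = 115900 s = 1.342 d.
k_1 L₀/(k_2−k_1) = 0.345×31.4/(1.94−0.345) = 10.83/1.595 = 6.792 mg/L.
e^(−k_1 t) = e^(−0.345×1.342) = 0.6295; e^(−k_2 t) = e^(−1.94×1.342) = 0.07405.
D = 6.792 × (0.6295 − 0.07405) + 3.41 × 0.07405 = 3.772 + 0.2525 = 4.025 mg/L.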